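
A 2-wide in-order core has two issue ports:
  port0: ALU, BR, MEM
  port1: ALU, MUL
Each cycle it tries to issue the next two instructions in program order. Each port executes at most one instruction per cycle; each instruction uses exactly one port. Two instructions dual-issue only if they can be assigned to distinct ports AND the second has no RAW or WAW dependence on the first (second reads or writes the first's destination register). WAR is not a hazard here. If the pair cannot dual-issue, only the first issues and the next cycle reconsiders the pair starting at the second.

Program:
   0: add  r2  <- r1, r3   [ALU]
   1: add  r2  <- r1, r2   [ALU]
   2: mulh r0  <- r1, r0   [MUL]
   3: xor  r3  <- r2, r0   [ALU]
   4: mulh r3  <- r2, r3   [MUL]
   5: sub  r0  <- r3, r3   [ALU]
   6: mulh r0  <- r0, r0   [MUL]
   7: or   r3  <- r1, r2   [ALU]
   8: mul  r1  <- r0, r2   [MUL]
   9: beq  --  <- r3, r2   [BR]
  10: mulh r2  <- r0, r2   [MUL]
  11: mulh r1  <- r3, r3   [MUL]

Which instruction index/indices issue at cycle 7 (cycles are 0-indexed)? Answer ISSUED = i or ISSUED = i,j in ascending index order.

ISSUED = 10

t=0 i0:add ; RAW+WAW r2
t=1 i1,i2:add mulh ; pair
t=2 i3:xor ; RAW+WAW r3
t=3 i4:mulh ; RAW r3
t=4 i5:sub ; RAW+WAW r0
t=5 i6,i7:mulh or ; pair
t=6 i8,i9:mul beq ; pair
t=7 i10:mulh ; no-port MUL/MUL
t=8 i11:mulh ; tail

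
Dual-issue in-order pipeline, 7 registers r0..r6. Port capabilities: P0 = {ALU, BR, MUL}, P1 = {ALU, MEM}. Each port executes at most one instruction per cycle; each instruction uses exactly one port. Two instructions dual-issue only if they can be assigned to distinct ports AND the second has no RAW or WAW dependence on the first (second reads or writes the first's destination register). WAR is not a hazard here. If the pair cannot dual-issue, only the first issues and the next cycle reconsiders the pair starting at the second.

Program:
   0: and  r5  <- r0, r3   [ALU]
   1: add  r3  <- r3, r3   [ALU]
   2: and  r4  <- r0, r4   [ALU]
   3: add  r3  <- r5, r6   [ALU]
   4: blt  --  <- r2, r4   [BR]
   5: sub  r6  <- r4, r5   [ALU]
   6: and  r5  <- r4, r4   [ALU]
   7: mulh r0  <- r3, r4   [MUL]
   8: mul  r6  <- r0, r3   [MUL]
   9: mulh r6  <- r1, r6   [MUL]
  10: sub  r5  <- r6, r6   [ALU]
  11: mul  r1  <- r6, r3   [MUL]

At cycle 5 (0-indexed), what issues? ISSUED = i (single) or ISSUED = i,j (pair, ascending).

ISSUED = 9

[0] i0&i1  and add  -- 2-wide
[1] i2&i3  and add  -- 2-wide
[2] i4&i5  blt sub  -- 2-wide
[3] i6&i7  and mulh  -- 2-wide
[4] i8  mul  -- no-port MUL/MUL
[5] i9  mulh  -- RAW r6
[6] i10&i11  sub mul  -- 2-wide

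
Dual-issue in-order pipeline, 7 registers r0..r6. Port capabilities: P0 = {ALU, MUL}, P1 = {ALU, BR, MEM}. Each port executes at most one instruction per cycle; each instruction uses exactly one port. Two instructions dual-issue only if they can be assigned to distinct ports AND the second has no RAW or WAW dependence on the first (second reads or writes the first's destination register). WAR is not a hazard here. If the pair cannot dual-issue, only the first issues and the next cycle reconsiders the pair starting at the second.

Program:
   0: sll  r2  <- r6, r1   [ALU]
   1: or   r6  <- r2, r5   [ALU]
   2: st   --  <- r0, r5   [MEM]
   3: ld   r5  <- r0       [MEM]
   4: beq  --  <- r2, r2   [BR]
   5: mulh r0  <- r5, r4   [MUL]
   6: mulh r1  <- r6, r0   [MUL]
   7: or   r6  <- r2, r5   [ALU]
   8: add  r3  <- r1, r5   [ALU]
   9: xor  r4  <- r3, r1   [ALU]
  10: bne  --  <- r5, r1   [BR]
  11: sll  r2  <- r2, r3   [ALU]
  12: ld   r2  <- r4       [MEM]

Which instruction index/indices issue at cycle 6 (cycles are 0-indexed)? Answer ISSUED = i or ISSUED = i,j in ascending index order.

ISSUED = 9,10

#0 head=0: sll.ALU i0 RAW r2
#1 head=1: or.ALU st.MEM i1,i2 dual
#2 head=3: ld.MEM i3 no-port MEM/BR
#3 head=4: beq.BR mulh.MUL i4,i5 dual
#4 head=6: mulh.MUL or.ALU i6,i7 dual
#5 head=8: add.ALU i8 RAW r3
#6 head=9: xor.ALU bne.BR i9,i10 dual
#7 head=11: sll.ALU i11 WAW r2
#8 head=12: ld.MEM i12 tail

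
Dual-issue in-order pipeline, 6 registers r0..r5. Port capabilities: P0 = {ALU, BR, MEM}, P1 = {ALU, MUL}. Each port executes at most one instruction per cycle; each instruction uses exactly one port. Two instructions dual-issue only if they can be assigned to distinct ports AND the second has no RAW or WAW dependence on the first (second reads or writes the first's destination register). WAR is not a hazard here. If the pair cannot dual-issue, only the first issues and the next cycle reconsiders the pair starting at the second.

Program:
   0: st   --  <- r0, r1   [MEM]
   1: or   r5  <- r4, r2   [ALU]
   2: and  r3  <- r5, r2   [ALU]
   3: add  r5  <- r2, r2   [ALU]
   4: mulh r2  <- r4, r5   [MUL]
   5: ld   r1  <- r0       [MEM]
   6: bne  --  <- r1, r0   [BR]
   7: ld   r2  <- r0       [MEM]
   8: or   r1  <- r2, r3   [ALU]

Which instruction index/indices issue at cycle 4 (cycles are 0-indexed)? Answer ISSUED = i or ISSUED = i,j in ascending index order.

ISSUED = 7

t=0 i0/i1:st or ; pair
t=1 i2/i3:and add ; pair
t=2 i4/i5:mulh ld ; pair
t=3 i6:bne ; no-port BR/MEM
t=4 i7:ld ; RAW r2
t=5 i8:or ; tail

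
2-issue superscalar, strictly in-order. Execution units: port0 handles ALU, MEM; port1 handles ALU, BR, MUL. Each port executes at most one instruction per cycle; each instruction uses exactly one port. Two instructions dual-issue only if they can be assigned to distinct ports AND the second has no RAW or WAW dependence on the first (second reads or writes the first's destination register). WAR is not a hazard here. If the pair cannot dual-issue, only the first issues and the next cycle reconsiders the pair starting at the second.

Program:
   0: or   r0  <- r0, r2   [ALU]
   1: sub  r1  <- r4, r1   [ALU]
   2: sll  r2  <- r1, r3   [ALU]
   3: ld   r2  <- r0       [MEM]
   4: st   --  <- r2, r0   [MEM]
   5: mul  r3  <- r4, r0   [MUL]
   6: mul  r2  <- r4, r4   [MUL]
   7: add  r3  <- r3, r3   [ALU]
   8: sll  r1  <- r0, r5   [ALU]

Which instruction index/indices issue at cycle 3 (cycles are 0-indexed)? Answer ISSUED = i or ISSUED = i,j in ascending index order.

  cy0 -> i0,i1 (or;sub) pair
  cy1 -> i2 (sll) WAW r2
  cy2 -> i3 (ld) no-port MEM/MEM
  cy3 -> i4,i5 (st;mul) pair
  cy4 -> i6,i7 (mul;add) pair
  cy5 -> i8 (sll) tail

ISSUED = 4,5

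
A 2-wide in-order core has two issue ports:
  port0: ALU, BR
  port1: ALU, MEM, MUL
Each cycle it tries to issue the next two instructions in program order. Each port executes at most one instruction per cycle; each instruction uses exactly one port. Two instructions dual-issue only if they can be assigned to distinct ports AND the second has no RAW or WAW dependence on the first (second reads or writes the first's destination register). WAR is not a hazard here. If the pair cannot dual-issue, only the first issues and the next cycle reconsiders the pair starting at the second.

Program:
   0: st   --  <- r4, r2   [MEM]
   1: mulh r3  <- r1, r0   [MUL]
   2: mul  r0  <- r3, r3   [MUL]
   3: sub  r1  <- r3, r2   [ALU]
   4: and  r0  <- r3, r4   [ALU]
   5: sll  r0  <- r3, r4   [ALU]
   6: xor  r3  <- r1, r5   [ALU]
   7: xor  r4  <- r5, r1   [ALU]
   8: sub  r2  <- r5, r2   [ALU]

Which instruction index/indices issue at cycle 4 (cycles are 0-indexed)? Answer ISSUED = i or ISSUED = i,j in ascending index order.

  cy0 -> i0 (st.MEM) no-port MEM/MUL
  cy1 -> i1 (mulh.MUL) no-port MUL/MUL
  cy2 -> i2+i3 (mul.MUL/sub.ALU) dual
  cy3 -> i4 (and.ALU) WAW r0
  cy4 -> i5+i6 (sll.ALU/xor.ALU) dual
  cy5 -> i7+i8 (xor.ALU/sub.ALU) dual

ISSUED = 5,6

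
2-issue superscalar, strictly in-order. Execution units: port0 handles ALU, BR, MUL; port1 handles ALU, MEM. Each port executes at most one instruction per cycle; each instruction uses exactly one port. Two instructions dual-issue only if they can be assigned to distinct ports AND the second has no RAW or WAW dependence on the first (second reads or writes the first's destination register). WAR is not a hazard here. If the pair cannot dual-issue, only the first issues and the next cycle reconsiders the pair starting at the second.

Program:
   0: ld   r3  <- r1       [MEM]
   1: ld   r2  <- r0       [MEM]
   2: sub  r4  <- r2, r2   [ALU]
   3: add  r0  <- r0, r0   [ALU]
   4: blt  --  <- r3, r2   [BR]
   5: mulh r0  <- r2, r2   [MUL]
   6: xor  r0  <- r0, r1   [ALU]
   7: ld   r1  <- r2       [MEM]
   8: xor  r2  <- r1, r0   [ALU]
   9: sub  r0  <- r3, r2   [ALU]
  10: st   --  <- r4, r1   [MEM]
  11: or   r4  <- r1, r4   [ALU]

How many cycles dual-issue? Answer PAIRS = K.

PAIRS = 3

t=0 i0:ld.MEM ; no-port MEM/MEM
t=1 i1:ld.MEM ; RAW r2
t=2 i2&i3:sub.ALU+add.ALU ; 2-wide
t=3 i4:blt.BR ; no-port BR/MUL
t=4 i5:mulh.MUL ; RAW+WAW r0
t=5 i6&i7:xor.ALU+ld.MEM ; 2-wide
t=6 i8:xor.ALU ; RAW r2
t=7 i9&i10:sub.ALU+st.MEM ; 2-wide
t=8 i11:or.ALU ; tail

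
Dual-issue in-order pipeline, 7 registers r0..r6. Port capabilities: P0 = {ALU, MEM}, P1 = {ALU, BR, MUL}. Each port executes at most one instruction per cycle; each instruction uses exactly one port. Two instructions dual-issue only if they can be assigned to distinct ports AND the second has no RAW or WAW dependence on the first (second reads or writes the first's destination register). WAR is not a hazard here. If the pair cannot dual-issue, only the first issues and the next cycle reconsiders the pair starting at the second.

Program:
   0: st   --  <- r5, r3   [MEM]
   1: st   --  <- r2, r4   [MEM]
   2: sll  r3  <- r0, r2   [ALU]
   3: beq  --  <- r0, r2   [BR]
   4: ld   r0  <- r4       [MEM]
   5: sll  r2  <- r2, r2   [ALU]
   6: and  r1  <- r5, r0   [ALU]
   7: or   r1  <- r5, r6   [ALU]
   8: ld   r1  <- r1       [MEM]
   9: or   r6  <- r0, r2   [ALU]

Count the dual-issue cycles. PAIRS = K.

PAIRS = 4

c0: i0 st  no-port MEM/MEM
c1: i1/i2 st+sll  pair
c2: i3/i4 beq+ld  pair
c3: i5/i6 sll+and  pair
c4: i7 or  RAW+WAW r1
c5: i8/i9 ld+or  pair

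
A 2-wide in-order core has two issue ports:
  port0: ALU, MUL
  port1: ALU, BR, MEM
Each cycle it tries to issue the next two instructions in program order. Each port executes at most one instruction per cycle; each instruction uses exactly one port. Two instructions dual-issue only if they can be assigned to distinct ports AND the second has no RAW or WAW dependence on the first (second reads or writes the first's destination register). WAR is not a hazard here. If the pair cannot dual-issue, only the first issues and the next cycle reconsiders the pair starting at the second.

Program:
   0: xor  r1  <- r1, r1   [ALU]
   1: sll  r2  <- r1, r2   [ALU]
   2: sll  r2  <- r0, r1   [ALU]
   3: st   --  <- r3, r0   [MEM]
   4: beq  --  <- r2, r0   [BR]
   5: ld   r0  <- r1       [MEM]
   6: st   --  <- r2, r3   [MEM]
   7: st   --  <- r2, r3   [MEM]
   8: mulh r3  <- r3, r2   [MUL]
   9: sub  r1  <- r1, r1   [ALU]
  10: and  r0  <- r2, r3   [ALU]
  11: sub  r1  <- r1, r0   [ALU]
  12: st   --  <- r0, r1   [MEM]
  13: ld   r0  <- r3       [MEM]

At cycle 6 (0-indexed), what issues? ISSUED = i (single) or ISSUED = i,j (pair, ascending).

ISSUED = 7,8

0. xor @i0  | RAW r1
1. sll @i1  | WAW r2
2. sll+st @i2,i3  | 2-wide
3. beq @i4  | no-port BR/MEM
4. ld @i5  | no-port MEM/MEM
5. st @i6  | no-port MEM/MEM
6. st+mulh @i7,i8  | 2-wide
7. sub+and @i9,i10  | 2-wide
8. sub @i11  | RAW r1
9. st @i12  | no-port MEM/MEM
10. ld @i13  | tail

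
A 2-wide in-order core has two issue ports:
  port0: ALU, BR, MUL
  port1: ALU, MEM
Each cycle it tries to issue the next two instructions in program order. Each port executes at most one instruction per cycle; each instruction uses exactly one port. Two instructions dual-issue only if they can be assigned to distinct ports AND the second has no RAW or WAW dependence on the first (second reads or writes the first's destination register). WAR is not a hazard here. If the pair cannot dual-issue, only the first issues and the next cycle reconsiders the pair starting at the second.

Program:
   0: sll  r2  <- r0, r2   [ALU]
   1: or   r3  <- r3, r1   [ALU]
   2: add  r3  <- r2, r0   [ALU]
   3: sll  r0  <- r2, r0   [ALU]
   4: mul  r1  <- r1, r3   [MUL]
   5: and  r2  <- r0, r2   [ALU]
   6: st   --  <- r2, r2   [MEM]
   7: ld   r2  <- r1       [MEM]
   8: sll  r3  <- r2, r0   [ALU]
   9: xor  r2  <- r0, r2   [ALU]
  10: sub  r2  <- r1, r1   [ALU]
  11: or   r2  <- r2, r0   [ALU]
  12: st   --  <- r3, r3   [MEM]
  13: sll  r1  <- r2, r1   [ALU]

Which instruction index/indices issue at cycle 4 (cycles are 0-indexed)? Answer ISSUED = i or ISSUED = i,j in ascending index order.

c0: i0/i1 sll.ALU or.ALU  2-wide
c1: i2/i3 add.ALU sll.ALU  2-wide
c2: i4/i5 mul.MUL and.ALU  2-wide
c3: i6 st.MEM  no-port MEM/MEM
c4: i7 ld.MEM  RAW r2
c5: i8/i9 sll.ALU xor.ALU  2-wide
c6: i10 sub.ALU  RAW+WAW r2
c7: i11/i12 or.ALU st.MEM  2-wide
c8: i13 sll.ALU  tail

ISSUED = 7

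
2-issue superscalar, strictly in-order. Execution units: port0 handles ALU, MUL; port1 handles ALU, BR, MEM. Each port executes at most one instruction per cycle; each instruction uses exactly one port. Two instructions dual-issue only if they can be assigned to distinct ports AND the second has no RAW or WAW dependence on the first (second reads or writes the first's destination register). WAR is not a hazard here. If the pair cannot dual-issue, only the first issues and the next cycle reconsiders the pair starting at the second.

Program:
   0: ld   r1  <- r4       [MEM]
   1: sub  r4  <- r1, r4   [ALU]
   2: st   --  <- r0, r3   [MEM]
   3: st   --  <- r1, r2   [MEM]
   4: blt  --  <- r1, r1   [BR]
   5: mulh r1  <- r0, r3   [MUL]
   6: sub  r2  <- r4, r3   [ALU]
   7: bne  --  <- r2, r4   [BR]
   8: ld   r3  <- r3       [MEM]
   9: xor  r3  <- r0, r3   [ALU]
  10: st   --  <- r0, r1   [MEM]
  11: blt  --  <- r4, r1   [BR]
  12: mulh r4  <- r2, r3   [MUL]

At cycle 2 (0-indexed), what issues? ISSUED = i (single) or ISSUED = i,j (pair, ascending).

ISSUED = 3

#0 head=0: ld.MEM i0 RAW r1
#1 head=1: sub.ALU;st.MEM i1/i2 dual
#2 head=3: st.MEM i3 no-port MEM/BR
#3 head=4: blt.BR;mulh.MUL i4/i5 dual
#4 head=6: sub.ALU i6 RAW r2
#5 head=7: bne.BR i7 no-port BR/MEM
#6 head=8: ld.MEM i8 RAW+WAW r3
#7 head=9: xor.ALU;st.MEM i9/i10 dual
#8 head=11: blt.BR;mulh.MUL i11/i12 dual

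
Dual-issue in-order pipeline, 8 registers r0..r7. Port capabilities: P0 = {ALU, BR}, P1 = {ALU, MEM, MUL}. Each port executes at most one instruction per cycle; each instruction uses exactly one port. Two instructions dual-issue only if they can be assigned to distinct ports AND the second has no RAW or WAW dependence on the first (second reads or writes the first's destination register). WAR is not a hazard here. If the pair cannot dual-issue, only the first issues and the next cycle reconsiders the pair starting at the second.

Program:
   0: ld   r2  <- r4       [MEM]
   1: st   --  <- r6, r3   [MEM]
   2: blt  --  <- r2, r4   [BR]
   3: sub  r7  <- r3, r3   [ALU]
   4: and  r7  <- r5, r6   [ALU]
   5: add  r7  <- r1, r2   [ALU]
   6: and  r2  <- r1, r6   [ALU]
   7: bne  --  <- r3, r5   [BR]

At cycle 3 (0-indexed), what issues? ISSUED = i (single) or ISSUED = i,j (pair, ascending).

  cy0 -> i0 (ld.MEM) no-port MEM/MEM
  cy1 -> i1/i2 (st.MEM;blt.BR) 2-wide
  cy2 -> i3 (sub.ALU) WAW r7
  cy3 -> i4 (and.ALU) WAW r7
  cy4 -> i5/i6 (add.ALU;and.ALU) 2-wide
  cy5 -> i7 (bne.BR) tail

ISSUED = 4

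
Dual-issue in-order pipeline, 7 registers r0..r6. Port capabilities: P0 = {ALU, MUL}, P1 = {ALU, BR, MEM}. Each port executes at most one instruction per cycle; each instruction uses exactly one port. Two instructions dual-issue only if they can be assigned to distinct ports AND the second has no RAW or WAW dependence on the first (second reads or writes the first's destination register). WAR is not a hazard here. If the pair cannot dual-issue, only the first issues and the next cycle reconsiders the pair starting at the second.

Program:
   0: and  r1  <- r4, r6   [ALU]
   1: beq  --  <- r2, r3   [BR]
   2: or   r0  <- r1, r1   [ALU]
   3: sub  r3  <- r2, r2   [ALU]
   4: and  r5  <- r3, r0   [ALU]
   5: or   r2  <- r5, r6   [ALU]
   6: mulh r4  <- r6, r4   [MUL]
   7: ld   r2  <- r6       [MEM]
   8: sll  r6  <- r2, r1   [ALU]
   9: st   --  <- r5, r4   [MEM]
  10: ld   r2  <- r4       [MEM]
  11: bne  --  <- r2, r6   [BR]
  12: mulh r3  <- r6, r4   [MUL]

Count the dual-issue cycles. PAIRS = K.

PAIRS = 5

0. and.ALU beq.BR @i0&i1  | dual
1. or.ALU sub.ALU @i2&i3  | dual
2. and.ALU @i4  | RAW r5
3. or.ALU mulh.MUL @i5&i6  | dual
4. ld.MEM @i7  | RAW r2
5. sll.ALU st.MEM @i8&i9  | dual
6. ld.MEM @i10  | no-port MEM/BR
7. bne.BR mulh.MUL @i11&i12  | dual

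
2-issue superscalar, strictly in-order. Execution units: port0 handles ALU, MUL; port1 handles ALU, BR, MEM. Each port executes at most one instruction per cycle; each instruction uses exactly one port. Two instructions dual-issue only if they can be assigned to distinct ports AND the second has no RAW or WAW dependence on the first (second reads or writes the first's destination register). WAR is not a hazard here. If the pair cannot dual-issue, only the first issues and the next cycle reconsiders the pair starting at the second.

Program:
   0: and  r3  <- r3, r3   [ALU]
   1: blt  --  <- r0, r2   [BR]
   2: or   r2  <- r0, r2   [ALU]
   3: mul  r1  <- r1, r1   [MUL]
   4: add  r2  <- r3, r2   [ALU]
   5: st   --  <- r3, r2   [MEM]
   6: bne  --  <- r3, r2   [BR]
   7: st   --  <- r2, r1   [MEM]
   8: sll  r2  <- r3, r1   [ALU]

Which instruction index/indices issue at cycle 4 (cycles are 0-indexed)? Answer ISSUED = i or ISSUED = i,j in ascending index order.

0. and.ALU blt.BR @i0&i1  | pair
1. or.ALU mul.MUL @i2&i3  | pair
2. add.ALU @i4  | RAW r2
3. st.MEM @i5  | no-port MEM/BR
4. bne.BR @i6  | no-port BR/MEM
5. st.MEM sll.ALU @i7&i8  | pair

ISSUED = 6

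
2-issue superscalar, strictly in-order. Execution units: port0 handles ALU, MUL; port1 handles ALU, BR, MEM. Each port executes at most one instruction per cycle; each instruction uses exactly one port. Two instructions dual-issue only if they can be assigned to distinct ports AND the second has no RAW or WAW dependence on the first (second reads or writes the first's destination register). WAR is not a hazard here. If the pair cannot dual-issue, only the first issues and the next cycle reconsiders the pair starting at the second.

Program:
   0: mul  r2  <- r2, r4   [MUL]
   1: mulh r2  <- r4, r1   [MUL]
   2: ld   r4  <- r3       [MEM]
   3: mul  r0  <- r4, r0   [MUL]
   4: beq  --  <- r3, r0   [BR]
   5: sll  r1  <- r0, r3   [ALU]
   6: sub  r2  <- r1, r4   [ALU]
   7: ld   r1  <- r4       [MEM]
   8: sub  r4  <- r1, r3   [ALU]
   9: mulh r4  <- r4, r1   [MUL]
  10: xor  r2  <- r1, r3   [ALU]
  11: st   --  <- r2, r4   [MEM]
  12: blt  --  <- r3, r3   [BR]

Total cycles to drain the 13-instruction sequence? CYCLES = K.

CYCLES = 9

c0: i0 mul.MUL  no-port MUL/MUL
c1: i1+i2 mulh.MUL;ld.MEM  2-wide
c2: i3 mul.MUL  RAW r0
c3: i4+i5 beq.BR;sll.ALU  2-wide
c4: i6+i7 sub.ALU;ld.MEM  2-wide
c5: i8 sub.ALU  RAW+WAW r4
c6: i9+i10 mulh.MUL;xor.ALU  2-wide
c7: i11 st.MEM  no-port MEM/BR
c8: i12 blt.BR  tail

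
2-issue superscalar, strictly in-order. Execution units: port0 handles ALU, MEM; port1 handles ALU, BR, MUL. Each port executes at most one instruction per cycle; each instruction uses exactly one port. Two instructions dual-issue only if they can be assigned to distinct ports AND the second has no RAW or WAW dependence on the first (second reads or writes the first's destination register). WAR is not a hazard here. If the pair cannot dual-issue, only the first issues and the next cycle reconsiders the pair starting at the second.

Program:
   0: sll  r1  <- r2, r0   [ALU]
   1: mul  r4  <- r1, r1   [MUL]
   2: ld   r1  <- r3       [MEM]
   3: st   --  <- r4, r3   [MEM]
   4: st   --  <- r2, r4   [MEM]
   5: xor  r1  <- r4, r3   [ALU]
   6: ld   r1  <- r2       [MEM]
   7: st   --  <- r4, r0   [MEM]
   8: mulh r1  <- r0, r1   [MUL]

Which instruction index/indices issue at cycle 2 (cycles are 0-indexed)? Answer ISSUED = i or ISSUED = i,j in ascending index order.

t=0 i0:sll ; RAW r1
t=1 i1+i2:mul+ld ; dual
t=2 i3:st ; no-port MEM/MEM
t=3 i4+i5:st+xor ; dual
t=4 i6:ld ; no-port MEM/MEM
t=5 i7+i8:st+mulh ; dual

ISSUED = 3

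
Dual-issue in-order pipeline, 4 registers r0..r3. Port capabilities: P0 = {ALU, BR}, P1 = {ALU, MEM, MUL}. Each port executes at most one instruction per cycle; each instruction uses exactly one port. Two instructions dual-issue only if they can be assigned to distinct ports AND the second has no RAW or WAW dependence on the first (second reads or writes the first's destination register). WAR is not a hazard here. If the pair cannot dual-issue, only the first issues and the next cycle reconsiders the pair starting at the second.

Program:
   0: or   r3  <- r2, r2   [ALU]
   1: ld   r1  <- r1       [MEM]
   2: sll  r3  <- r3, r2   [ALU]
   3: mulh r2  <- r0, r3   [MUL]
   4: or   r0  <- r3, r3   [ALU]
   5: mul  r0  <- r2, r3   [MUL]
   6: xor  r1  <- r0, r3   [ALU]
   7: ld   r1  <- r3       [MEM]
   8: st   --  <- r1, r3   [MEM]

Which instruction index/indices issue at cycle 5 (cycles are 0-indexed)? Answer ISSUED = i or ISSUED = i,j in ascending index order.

0. or.ALU;ld.MEM @i0/i1  | dual
1. sll.ALU @i2  | RAW r3
2. mulh.MUL;or.ALU @i3/i4  | dual
3. mul.MUL @i5  | RAW r0
4. xor.ALU @i6  | WAW r1
5. ld.MEM @i7  | no-port MEM/MEM
6. st.MEM @i8  | tail

ISSUED = 7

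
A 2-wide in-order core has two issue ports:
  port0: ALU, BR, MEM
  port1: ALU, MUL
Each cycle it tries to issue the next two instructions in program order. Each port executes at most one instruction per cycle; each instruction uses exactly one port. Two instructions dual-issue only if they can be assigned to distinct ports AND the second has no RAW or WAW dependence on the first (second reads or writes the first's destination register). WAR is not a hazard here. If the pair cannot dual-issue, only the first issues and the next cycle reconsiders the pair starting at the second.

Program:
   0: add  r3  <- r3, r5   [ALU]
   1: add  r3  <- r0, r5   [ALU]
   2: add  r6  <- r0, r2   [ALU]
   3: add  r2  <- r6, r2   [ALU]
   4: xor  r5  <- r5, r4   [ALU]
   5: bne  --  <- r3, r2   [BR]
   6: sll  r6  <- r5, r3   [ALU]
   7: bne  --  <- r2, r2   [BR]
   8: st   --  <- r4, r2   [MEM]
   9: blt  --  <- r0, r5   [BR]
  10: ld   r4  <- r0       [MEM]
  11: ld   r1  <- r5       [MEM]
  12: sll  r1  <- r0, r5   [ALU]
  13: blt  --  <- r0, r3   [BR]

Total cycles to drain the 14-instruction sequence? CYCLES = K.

t=0 i0:add ; WAW r3
t=1 i1/i2:add/add ; 2-wide
t=2 i3/i4:add/xor ; 2-wide
t=3 i5/i6:bne/sll ; 2-wide
t=4 i7:bne ; no-port BR/MEM
t=5 i8:st ; no-port MEM/BR
t=6 i9:blt ; no-port BR/MEM
t=7 i10:ld ; no-port MEM/MEM
t=8 i11:ld ; WAW r1
t=9 i12/i13:sll/blt ; 2-wide

CYCLES = 10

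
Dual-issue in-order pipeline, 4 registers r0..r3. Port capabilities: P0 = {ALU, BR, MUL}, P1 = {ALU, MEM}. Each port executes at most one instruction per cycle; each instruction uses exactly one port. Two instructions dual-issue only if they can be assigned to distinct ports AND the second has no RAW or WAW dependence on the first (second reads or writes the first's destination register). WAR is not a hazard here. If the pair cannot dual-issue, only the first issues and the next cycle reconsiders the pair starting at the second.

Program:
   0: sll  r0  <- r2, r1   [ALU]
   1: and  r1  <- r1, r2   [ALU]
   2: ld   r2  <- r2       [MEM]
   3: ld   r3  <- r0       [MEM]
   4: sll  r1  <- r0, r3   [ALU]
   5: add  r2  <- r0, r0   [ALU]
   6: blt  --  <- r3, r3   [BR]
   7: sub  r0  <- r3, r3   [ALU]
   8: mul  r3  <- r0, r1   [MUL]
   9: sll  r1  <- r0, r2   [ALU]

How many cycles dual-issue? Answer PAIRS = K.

PAIRS = 4

  cy0 -> i0/i1 (sll/and) 2-wide
  cy1 -> i2 (ld) no-port MEM/MEM
  cy2 -> i3 (ld) RAW r3
  cy3 -> i4/i5 (sll/add) 2-wide
  cy4 -> i6/i7 (blt/sub) 2-wide
  cy5 -> i8/i9 (mul/sll) 2-wide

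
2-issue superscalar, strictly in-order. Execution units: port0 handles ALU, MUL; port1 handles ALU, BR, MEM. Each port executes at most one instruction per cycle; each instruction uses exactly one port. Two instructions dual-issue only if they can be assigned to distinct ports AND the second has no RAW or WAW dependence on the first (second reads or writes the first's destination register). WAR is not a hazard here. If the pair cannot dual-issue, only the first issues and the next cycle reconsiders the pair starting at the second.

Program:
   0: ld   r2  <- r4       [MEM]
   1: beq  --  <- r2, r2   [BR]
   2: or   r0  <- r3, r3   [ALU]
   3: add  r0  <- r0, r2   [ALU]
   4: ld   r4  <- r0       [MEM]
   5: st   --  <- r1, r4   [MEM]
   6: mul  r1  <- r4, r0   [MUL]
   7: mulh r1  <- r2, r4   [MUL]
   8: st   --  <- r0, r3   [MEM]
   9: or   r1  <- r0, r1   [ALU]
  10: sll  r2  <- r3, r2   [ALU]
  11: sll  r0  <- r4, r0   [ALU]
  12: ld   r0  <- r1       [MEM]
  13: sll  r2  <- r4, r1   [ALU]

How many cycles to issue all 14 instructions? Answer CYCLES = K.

0. ld.MEM @i0  | no-port MEM/BR
1. beq.BR;or.ALU @i1/i2  | dual
2. add.ALU @i3  | RAW r0
3. ld.MEM @i4  | no-port MEM/MEM
4. st.MEM;mul.MUL @i5/i6  | dual
5. mulh.MUL;st.MEM @i7/i8  | dual
6. or.ALU;sll.ALU @i9/i10  | dual
7. sll.ALU @i11  | WAW r0
8. ld.MEM;sll.ALU @i12/i13  | dual

CYCLES = 9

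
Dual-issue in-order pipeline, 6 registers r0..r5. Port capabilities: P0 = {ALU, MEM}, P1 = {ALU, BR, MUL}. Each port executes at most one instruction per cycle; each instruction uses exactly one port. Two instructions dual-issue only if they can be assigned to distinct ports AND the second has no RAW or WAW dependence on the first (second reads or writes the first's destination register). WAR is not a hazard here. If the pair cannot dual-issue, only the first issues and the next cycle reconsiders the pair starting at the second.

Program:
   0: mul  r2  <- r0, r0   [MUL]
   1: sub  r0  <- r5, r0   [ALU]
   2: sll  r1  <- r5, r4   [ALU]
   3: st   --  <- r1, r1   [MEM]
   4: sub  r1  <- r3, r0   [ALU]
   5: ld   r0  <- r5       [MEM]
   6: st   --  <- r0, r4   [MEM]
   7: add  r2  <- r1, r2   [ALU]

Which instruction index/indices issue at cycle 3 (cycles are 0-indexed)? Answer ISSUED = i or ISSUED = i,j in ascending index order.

0. mul.MUL/sub.ALU @i0/i1  | dual
1. sll.ALU @i2  | RAW r1
2. st.MEM/sub.ALU @i3/i4  | dual
3. ld.MEM @i5  | no-port MEM/MEM
4. st.MEM/add.ALU @i6/i7  | dual

ISSUED = 5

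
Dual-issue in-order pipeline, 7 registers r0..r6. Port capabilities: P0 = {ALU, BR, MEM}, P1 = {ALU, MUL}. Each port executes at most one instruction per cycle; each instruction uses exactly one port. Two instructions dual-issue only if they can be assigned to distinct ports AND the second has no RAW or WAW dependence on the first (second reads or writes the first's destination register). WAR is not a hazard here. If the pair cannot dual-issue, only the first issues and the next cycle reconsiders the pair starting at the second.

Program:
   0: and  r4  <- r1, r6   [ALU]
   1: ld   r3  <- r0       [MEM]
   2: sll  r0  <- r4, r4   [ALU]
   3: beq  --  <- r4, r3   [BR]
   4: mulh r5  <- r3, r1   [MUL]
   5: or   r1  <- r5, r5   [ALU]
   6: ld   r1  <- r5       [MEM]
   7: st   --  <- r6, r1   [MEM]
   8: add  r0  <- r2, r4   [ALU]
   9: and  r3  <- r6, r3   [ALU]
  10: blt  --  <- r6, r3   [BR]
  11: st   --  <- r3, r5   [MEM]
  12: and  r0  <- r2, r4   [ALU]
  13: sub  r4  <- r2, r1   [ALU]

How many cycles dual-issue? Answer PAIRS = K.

PAIRS = 4

#0 head=0: and.ALU;ld.MEM i0,i1 2-wide
#1 head=2: sll.ALU;beq.BR i2,i3 2-wide
#2 head=4: mulh.MUL i4 RAW r5
#3 head=5: or.ALU i5 WAW r1
#4 head=6: ld.MEM i6 no-port MEM/MEM
#5 head=7: st.MEM;add.ALU i7,i8 2-wide
#6 head=9: and.ALU i9 RAW r3
#7 head=10: blt.BR i10 no-port BR/MEM
#8 head=11: st.MEM;and.ALU i11,i12 2-wide
#9 head=13: sub.ALU i13 tail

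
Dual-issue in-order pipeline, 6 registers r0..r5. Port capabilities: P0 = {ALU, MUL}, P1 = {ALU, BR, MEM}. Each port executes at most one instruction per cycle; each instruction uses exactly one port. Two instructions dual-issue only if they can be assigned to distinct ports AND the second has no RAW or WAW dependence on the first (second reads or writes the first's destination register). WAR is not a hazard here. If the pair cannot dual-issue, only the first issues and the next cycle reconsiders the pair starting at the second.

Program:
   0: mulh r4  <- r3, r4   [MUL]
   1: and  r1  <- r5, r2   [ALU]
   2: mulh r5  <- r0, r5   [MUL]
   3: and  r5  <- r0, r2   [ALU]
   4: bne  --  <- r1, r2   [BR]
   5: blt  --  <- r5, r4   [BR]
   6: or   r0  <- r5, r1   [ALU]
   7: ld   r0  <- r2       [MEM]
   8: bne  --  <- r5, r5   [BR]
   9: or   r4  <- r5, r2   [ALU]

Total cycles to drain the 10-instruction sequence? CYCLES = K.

CYCLES = 6

#0 head=0: mulh+and i0&i1 2-wide
#1 head=2: mulh i2 WAW r5
#2 head=3: and+bne i3&i4 2-wide
#3 head=5: blt+or i5&i6 2-wide
#4 head=7: ld i7 no-port MEM/BR
#5 head=8: bne+or i8&i9 2-wide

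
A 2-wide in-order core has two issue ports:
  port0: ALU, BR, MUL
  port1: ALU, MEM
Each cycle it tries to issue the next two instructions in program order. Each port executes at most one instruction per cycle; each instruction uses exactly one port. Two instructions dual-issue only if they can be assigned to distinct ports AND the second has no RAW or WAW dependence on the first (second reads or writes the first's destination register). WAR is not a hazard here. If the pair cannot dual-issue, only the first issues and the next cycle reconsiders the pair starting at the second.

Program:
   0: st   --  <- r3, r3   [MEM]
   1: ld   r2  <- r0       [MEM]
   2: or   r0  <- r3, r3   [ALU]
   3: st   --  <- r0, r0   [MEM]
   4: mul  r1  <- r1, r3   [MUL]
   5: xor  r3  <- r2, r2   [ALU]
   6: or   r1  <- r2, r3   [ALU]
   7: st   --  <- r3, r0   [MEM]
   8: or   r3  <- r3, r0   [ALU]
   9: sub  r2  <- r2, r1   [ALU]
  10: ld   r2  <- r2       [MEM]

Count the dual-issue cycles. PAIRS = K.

PAIRS = 4

0. st.MEM @i0  | no-port MEM/MEM
1. ld.MEM or.ALU @i1+i2  | dual
2. st.MEM mul.MUL @i3+i4  | dual
3. xor.ALU @i5  | RAW r3
4. or.ALU st.MEM @i6+i7  | dual
5. or.ALU sub.ALU @i8+i9  | dual
6. ld.MEM @i10  | tail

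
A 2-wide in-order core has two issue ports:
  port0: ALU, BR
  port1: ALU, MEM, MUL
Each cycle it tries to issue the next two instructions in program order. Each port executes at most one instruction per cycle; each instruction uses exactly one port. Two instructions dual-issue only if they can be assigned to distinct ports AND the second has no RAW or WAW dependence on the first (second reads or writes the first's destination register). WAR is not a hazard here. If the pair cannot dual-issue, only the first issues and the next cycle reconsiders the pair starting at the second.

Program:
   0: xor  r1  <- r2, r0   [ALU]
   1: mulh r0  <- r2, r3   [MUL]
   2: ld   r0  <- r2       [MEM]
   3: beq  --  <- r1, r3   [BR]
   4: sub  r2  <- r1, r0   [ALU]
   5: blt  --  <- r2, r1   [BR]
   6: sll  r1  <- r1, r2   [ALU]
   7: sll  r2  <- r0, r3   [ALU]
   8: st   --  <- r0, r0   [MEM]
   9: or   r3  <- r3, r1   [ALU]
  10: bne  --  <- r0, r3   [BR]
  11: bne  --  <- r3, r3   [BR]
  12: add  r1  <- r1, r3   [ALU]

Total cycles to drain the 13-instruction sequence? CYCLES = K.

CYCLES = 8

c0: i0&i1 xor+mulh  dual
c1: i2&i3 ld+beq  dual
c2: i4 sub  RAW r2
c3: i5&i6 blt+sll  dual
c4: i7&i8 sll+st  dual
c5: i9 or  RAW r3
c6: i10 bne  no-port BR/BR
c7: i11&i12 bne+add  dual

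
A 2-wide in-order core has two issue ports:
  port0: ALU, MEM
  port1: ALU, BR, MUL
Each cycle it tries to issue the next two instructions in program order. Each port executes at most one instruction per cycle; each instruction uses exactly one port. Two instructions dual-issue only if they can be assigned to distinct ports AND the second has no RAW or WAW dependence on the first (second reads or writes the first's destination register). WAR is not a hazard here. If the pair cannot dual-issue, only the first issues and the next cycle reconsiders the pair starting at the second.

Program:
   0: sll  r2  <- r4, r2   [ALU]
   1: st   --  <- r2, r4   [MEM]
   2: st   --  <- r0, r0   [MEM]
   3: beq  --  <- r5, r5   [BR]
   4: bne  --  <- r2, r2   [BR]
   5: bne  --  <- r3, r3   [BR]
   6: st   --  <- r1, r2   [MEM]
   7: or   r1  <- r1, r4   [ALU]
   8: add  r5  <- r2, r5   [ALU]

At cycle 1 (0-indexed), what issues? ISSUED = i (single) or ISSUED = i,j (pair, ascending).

c0: i0 sll  RAW r2
c1: i1 st  no-port MEM/MEM
c2: i2,i3 st;beq  pair
c3: i4 bne  no-port BR/BR
c4: i5,i6 bne;st  pair
c5: i7,i8 or;add  pair

ISSUED = 1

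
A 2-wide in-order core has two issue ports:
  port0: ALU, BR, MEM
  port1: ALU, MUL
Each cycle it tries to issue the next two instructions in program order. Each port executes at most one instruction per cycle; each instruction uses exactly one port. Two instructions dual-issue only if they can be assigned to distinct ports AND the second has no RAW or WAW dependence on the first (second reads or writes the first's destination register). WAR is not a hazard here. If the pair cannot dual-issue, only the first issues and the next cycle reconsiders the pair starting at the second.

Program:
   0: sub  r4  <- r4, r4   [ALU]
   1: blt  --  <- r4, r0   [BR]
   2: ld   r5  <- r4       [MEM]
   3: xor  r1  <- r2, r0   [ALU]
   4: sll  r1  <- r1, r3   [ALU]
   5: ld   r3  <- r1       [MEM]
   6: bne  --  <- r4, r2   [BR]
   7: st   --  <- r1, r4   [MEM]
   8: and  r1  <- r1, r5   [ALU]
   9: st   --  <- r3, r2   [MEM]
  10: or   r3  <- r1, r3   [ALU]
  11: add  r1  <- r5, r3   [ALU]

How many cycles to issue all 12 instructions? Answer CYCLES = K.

  cy0 -> i0 (sub) RAW r4
  cy1 -> i1 (blt) no-port BR/MEM
  cy2 -> i2/i3 (ld xor) 2-wide
  cy3 -> i4 (sll) RAW r1
  cy4 -> i5 (ld) no-port MEM/BR
  cy5 -> i6 (bne) no-port BR/MEM
  cy6 -> i7/i8 (st and) 2-wide
  cy7 -> i9/i10 (st or) 2-wide
  cy8 -> i11 (add) tail

CYCLES = 9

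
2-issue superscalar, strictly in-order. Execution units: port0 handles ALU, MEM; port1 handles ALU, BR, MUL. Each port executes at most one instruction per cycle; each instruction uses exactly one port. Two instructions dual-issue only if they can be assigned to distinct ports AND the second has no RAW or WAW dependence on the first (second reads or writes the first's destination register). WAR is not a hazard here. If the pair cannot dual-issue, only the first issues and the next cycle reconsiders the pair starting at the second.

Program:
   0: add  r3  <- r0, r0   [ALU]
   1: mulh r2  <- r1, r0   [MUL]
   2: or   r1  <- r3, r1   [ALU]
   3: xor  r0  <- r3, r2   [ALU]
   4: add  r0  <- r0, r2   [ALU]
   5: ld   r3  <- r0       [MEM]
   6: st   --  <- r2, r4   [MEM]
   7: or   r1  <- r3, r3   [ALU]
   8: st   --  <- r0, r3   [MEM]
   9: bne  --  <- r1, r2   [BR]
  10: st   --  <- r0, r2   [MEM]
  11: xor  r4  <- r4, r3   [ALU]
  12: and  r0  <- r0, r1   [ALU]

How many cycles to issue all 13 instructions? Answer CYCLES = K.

[0] i0+i1  add+mulh  -- pair
[1] i2+i3  or+xor  -- pair
[2] i4  add  -- RAW r0
[3] i5  ld  -- no-port MEM/MEM
[4] i6+i7  st+or  -- pair
[5] i8+i9  st+bne  -- pair
[6] i10+i11  st+xor  -- pair
[7] i12  and  -- tail

CYCLES = 8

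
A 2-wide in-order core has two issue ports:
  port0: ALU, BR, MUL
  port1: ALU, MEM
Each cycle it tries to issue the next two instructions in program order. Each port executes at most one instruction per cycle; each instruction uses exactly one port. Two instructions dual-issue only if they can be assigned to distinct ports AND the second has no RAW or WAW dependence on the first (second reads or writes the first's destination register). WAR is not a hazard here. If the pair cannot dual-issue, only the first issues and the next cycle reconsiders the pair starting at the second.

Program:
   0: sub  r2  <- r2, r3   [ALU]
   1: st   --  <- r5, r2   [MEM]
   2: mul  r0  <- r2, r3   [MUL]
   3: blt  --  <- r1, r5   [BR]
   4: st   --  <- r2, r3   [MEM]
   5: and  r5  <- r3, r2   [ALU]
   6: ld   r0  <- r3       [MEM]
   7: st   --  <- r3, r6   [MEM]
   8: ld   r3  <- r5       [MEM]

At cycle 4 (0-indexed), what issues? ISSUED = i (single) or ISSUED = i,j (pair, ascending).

ISSUED = 7

#0 head=0: sub i0 RAW r2
#1 head=1: st/mul i1/i2 2-wide
#2 head=3: blt/st i3/i4 2-wide
#3 head=5: and/ld i5/i6 2-wide
#4 head=7: st i7 no-port MEM/MEM
#5 head=8: ld i8 tail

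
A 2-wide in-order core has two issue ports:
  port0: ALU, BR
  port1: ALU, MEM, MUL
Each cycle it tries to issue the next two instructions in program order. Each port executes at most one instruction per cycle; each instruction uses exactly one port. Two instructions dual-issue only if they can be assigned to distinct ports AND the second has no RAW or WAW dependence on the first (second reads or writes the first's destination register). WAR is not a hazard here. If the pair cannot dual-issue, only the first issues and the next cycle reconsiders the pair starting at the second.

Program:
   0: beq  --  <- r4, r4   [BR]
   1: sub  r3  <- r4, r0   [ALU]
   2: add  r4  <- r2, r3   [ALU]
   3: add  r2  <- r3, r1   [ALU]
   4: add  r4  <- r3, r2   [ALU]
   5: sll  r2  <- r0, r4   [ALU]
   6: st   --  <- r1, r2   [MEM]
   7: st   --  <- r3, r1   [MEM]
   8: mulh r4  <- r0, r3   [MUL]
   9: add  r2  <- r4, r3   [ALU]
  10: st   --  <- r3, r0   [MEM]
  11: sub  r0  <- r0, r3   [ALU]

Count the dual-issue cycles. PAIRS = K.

PAIRS = 3

#0 head=0: beq+sub i0+i1 dual
#1 head=2: add+add i2+i3 dual
#2 head=4: add i4 RAW r4
#3 head=5: sll i5 RAW r2
#4 head=6: st i6 no-port MEM/MEM
#5 head=7: st i7 no-port MEM/MUL
#6 head=8: mulh i8 RAW r4
#7 head=9: add+st i9+i10 dual
#8 head=11: sub i11 tail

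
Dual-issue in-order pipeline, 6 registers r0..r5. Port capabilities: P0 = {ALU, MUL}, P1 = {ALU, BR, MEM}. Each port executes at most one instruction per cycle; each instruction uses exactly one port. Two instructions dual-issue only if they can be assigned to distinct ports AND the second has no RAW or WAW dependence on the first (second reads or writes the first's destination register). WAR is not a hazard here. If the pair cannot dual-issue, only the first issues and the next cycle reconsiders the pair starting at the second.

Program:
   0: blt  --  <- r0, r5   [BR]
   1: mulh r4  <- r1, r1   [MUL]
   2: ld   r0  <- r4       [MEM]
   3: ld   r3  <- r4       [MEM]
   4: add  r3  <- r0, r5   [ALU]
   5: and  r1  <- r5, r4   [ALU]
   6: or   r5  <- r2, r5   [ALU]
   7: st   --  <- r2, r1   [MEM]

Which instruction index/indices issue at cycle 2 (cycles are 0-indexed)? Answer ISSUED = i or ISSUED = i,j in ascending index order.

0. blt.BR mulh.MUL @i0&i1  | dual
1. ld.MEM @i2  | no-port MEM/MEM
2. ld.MEM @i3  | WAW r3
3. add.ALU and.ALU @i4&i5  | dual
4. or.ALU st.MEM @i6&i7  | dual

ISSUED = 3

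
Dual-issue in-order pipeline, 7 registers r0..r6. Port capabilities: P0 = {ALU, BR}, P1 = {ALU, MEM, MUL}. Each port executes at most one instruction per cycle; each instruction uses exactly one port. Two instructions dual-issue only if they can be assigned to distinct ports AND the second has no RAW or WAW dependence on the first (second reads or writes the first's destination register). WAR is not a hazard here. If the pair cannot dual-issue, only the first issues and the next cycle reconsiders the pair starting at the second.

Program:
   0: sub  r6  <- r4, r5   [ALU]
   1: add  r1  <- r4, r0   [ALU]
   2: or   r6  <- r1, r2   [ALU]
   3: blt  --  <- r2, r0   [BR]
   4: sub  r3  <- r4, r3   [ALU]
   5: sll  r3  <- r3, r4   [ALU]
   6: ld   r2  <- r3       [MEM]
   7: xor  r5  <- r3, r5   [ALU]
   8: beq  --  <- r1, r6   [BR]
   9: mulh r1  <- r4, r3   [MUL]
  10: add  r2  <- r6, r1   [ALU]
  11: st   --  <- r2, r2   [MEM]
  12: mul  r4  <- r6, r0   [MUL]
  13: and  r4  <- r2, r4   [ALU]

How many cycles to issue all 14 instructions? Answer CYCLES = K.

CYCLES = 10

[0] i0+i1  sub/add  -- pair
[1] i2+i3  or/blt  -- pair
[2] i4  sub  -- RAW+WAW r3
[3] i5  sll  -- RAW r3
[4] i6+i7  ld/xor  -- pair
[5] i8+i9  beq/mulh  -- pair
[6] i10  add  -- RAW r2
[7] i11  st  -- no-port MEM/MUL
[8] i12  mul  -- RAW+WAW r4
[9] i13  and  -- tail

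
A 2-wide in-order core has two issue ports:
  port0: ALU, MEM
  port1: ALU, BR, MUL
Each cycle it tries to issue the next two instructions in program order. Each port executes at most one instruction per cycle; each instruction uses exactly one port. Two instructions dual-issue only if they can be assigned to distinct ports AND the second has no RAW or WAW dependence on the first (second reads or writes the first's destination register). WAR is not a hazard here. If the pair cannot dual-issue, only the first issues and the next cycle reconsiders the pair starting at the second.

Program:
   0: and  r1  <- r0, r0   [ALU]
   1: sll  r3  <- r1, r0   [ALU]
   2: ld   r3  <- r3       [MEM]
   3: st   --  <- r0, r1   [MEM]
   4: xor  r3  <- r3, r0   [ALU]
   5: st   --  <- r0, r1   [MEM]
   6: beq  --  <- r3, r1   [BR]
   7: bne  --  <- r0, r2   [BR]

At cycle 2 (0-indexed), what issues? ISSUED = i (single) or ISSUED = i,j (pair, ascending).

ISSUED = 2

c0: i0 and  RAW r1
c1: i1 sll  RAW+WAW r3
c2: i2 ld  no-port MEM/MEM
c3: i3/i4 st xor  dual
c4: i5/i6 st beq  dual
c5: i7 bne  tail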